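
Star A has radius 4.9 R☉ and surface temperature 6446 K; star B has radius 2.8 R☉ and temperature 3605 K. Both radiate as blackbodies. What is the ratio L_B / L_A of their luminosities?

L_B/L_A ≈ 0.0319

L = 4πR²σT⁴ ∝ R²T⁴, so L_B/L_A = (2.8/4.9)² × (3605/6446)⁴ = 0.327 × 0.0978 = 0.0319.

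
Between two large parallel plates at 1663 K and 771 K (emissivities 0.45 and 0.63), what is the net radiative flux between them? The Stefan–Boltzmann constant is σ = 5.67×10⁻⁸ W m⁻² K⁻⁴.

For two large parallel gray plates, q = σ(T₁⁴ − T₂⁴) / (1/ε₁ + 1/ε₂ − 1).
1/ε₁ + 1/ε₂ − 1 = 1/0.45 + 1/0.63 − 1 = 2.810.
T₁⁴ − T₂⁴ = 7.65×10^12 − 3.53×10^11 = 7.30×10^12 K⁴.
q = 5.67×10⁻⁸ × 7.30×10^12 / 2.810 = 1.47×10^5 W/m².

q ≈ 1.47×10^5 W/m²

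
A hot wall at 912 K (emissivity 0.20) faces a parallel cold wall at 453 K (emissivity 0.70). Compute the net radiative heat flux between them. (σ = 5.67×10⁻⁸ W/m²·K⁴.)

q ≈ 6790 W/m²

For two large parallel gray plates, q = σ(T₁⁴ − T₂⁴) / (1/ε₁ + 1/ε₂ − 1).
1/ε₁ + 1/ε₂ − 1 = 1/0.20 + 1/0.70 − 1 = 5.429.
T₁⁴ − T₂⁴ = 6.92×10^11 − 4.21×10^10 = 6.50×10^11 K⁴.
q = 5.67×10⁻⁸ × 6.50×10^11 / 5.429 = 6790 W/m².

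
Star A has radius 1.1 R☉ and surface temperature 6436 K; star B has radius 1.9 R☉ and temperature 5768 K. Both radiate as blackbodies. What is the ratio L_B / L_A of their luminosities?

L_B/L_A ≈ 1.92

L = 4πR²σT⁴ ∝ R²T⁴, so L_B/L_A = (1.9/1.1)² × (5768/6436)⁴ = 2.98 × 0.645 = 1.92.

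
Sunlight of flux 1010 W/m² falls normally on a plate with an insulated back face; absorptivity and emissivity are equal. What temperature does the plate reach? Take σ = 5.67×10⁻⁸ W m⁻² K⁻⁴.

Absorbed flux αS = emitted flux εσT⁴ (one radiating face); with α = ε, T = (S/σ)^(1/4).
T = (1010 / 5.67×10⁻⁸)^(1/4) = (1.78×10^10)^(1/4).
T = 365 K.

T ≈ 365 K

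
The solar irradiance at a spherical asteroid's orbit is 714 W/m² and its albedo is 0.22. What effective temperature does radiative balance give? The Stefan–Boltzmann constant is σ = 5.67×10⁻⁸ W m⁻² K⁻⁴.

T ≈ 223 K

Power absorbed = (1−a)S·πR²; power emitted = 4πR²σT⁴. Equating and cancelling πR²:
T = ((1−a)S / 4σ)^(1/4) = (557 / (4 × 5.67×10⁻⁸))^(1/4) = (2.46×10^9)^(1/4).
T = 223 K.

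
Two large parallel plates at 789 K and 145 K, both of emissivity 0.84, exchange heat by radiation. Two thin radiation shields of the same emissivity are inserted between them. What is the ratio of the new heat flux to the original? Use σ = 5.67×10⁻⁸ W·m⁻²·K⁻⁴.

With N identical shields there are N+1 = 3 gaps in series, each with the same radiative resistance, so the flux falls to 1/(N+1) of its unshielded value.

ratio ≈ 0.333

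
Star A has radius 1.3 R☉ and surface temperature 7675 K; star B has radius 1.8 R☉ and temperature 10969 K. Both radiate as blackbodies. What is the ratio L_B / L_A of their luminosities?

L = 4πR²σT⁴ ∝ R²T⁴, so L_B/L_A = (1.8/1.3)² × (10969/7675)⁴ = 1.92 × 4.17 = 8.00.

L_B/L_A ≈ 8.00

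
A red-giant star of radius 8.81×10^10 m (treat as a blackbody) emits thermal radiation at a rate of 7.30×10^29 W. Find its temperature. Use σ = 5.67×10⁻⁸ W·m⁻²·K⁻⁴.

T ≈ 3390 K

A = 4πr² = 4π × (8.81×10^10)² = 9.75×10^22 m².
From P = σAT⁴, T = (P / σA)^(1/4) = (7.30×10^29 / (5.67×10⁻⁸ × 9.75×10^22))^(1/4).
T = (1.32×10^14)^(1/4) = 3390 K.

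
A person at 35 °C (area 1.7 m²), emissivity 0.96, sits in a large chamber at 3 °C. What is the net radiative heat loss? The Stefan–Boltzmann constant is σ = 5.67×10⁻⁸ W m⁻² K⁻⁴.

Q ≈ 296 W

Convert: 35 °C = 308 K; 3 °C = 276 K.
Q = εσA(T⁴ − T_s⁴). T⁴ − T_s⁴ = (308)⁴ − (276)⁴ = 9.00×10^9 − 5.80×10^9 = 3.20×10^9 K⁴.
Q = 0.96 × 5.67×10⁻⁸ × 1.70 × 3.20×10^9 = 296 W.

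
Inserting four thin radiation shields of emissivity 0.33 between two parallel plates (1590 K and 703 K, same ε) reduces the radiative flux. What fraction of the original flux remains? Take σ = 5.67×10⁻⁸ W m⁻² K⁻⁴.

With N identical shields there are N+1 = 5 gaps in series, each with the same radiative resistance, so the flux falls to 1/(N+1) of its unshielded value.

ratio ≈ 0.200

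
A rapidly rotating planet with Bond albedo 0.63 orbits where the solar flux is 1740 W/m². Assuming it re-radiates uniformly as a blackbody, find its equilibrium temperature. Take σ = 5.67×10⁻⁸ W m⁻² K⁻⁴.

T ≈ 231 K

Power absorbed = (1−a)S·πR²; power emitted = 4πR²σT⁴. Equating and cancelling πR²:
T = ((1−a)S / 4σ)^(1/4) = (644 / (4 × 5.67×10⁻⁸))^(1/4) = (2.84×10^9)^(1/4).
T = 231 K.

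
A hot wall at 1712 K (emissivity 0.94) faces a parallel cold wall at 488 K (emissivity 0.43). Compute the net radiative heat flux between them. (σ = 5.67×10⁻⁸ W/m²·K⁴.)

For two large parallel gray plates, q = σ(T₁⁴ − T₂⁴) / (1/ε₁ + 1/ε₂ − 1).
1/ε₁ + 1/ε₂ − 1 = 1/0.94 + 1/0.43 − 1 = 2.389.
T₁⁴ − T₂⁴ = 8.59×10^12 − 5.67×10^10 = 8.53×10^12 K⁴.
q = 5.67×10⁻⁸ × 8.53×10^12 / 2.389 = 2.03×10^5 W/m².

q ≈ 2.03×10^5 W/m²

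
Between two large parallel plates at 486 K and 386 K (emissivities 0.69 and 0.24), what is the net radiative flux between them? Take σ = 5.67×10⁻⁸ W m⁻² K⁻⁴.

For two large parallel gray plates, q = σ(T₁⁴ − T₂⁴) / (1/ε₁ + 1/ε₂ − 1).
1/ε₁ + 1/ε₂ − 1 = 1/0.69 + 1/0.24 − 1 = 4.616.
T₁⁴ − T₂⁴ = 5.58×10^10 − 2.22×10^10 = 3.36×10^10 K⁴.
q = 5.67×10⁻⁸ × 3.36×10^10 / 4.616 = 413 W/m².

q ≈ 413 W/m²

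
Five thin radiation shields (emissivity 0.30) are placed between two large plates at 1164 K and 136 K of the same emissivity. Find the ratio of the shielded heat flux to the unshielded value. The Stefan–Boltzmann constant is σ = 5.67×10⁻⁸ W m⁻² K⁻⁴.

With N identical shields there are N+1 = 6 gaps in series, each with the same radiative resistance, so the flux falls to 1/(N+1) of its unshielded value.

ratio ≈ 0.167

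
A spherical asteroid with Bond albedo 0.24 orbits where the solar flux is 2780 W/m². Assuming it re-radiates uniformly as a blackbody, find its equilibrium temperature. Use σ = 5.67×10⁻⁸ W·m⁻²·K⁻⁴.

Power absorbed = (1−a)S·πR²; power emitted = 4πR²σT⁴. Equating and cancelling πR²:
T = ((1−a)S / 4σ)^(1/4) = (2110 / (4 × 5.67×10⁻⁸))^(1/4) = (9.32×10^9)^(1/4).
T = 311 K.

T ≈ 311 K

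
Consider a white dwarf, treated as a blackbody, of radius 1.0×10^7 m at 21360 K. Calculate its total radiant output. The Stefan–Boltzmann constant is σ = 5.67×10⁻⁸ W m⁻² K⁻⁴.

P ≈ 1.48×10^25 W

A = 4πr² = 4π × (1.0×10^7)² = 1.26×10^15 m².
P = σAT⁴ = 5.67×10⁻⁸ × 1.26×10^15 × (21360)⁴ = 5.67×10⁻⁸ × 1.26×10^15 × 2.08×10^17.
P = 1.48×10^25 W.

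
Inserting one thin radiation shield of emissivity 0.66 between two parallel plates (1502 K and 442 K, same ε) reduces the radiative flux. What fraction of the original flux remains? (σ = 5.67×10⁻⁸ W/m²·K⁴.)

ratio ≈ 0.500

With N identical shields there are N+1 = 2 gaps in series, each with the same radiative resistance, so the flux falls to 1/(N+1) of its unshielded value.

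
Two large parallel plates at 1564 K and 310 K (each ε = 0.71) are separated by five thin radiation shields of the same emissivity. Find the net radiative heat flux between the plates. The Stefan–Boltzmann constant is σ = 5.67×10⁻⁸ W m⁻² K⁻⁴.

q ≈ 31100 W/m²

Each of the 6 gaps contributes resistance (2/ε − 1) = 2/0.71 − 1 = 1.817; total = 10.90.
q = σ(T₁⁴ − T₂⁴) / 10.90 = 5.67×10⁻⁸ × 5.97×10^12 / 10.90 = 31100 W/m².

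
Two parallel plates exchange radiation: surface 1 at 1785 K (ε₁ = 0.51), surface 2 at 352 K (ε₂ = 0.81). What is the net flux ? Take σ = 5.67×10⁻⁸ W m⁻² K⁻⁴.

q ≈ 2.62×10^5 W/m²

For two large parallel gray plates, q = σ(T₁⁴ − T₂⁴) / (1/ε₁ + 1/ε₂ − 1).
1/ε₁ + 1/ε₂ − 1 = 1/0.51 + 1/0.81 − 1 = 2.195.
T₁⁴ − T₂⁴ = 1.02×10^13 − 1.54×10^10 = 1.01×10^13 K⁴.
q = 5.67×10⁻⁸ × 1.01×10^13 / 2.195 = 2.62×10^5 W/m².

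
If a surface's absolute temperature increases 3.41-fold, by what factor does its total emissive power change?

factor ≈ 135

P ∝ T⁴, so the power scales as (3.41)⁴ = 135.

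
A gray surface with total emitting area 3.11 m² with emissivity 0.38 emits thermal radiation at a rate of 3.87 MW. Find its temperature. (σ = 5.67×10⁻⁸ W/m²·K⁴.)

T ≈ 2760 K

From P = εσAT⁴, T = (P / εσA)^(1/4) = (3.87×10^6 / (0.38 × 5.67×10⁻⁸ × 3.11))^(1/4).
T = (5.78×10^13)^(1/4) = 2760 K.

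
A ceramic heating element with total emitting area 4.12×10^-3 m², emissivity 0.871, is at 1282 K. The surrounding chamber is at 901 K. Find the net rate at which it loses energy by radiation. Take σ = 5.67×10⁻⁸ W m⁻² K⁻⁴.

Q ≈ 416 W

Q = εσA(T⁴ − T_s⁴). T⁴ − T_s⁴ = (1282)⁴ − (901)⁴ = 2.70×10^12 − 6.59×10^11 = 2.04×10^12 K⁴.
Q = 0.871 × 5.67×10⁻⁸ × 4.12×10^-3 × 2.04×10^12 = 416 W.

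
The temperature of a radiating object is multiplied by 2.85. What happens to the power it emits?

P ∝ T⁴, so the power scales as (2.85)⁴ = 66.0.

factor ≈ 66.0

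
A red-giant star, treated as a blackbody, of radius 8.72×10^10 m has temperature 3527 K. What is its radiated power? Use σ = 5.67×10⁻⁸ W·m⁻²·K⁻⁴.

P ≈ 8.38×10^29 W

A = 4πr² = 4π × (8.72×10^10)² = 9.56×10^22 m².
P = σAT⁴ = 5.67×10⁻⁸ × 9.56×10^22 × (3527)⁴ = 5.67×10⁻⁸ × 9.56×10^22 × 1.55×10^14.
P = 8.38×10^29 W.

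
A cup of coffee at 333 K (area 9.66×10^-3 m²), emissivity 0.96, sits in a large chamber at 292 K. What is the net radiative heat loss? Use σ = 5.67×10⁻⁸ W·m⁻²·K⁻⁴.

Q ≈ 2.64 W

Q = εσA(T⁴ − T_s⁴). T⁴ − T_s⁴ = (333)⁴ − (292)⁴ = 1.23×10^10 − 7.27×10^9 = 5.03×10^9 K⁴.
Q = 0.96 × 5.67×10⁻⁸ × 9.66×10^-3 × 5.03×10^9 = 2.64 W.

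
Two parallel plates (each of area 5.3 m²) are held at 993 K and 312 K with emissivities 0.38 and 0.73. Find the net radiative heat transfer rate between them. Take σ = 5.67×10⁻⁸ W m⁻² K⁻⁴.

Q ≈ 96400 W

For two large parallel gray plates, q = σ(T₁⁴ − T₂⁴) / (1/ε₁ + 1/ε₂ − 1).
1/ε₁ + 1/ε₂ − 1 = 1/0.38 + 1/0.73 − 1 = 3.001.
T₁⁴ − T₂⁴ = 9.72×10^11 − 9.48×10^9 = 9.63×10^11 K⁴.
q = 5.67×10⁻⁸ × 9.63×10^11 / 3.001 = 18200 W/m².
Q = q·A = 18200 × 5.3 = 96400 W.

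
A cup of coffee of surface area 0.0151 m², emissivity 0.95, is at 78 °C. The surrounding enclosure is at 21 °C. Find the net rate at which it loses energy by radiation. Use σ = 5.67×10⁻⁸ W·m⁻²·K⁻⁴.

Convert: 78 °C = 351 K; 21 °C = 294 K.
Q = εσA(T⁴ − T_s⁴). T⁴ − T_s⁴ = (351)⁴ − (294)⁴ = 1.52×10^10 − 7.47×10^9 = 7.71×10^9 K⁴.
Q = 0.95 × 5.67×10⁻⁸ × 0.0151 × 7.71×10^9 = 6.27 W.

Q ≈ 6.27 W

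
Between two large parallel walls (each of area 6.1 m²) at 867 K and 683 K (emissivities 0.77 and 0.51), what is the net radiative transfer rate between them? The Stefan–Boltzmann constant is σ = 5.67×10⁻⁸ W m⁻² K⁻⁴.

Q ≈ 53200 W

For two large parallel gray plates, q = σ(T₁⁴ − T₂⁴) / (1/ε₁ + 1/ε₂ − 1).
1/ε₁ + 1/ε₂ − 1 = 1/0.77 + 1/0.51 − 1 = 2.259.
T₁⁴ − T₂⁴ = 5.65×10^11 − 2.18×10^11 = 3.47×10^11 K⁴.
q = 5.67×10⁻⁸ × 3.47×10^11 / 2.259 = 8720 W/m².
Q = q·A = 8720 × 6.1 = 53200 W.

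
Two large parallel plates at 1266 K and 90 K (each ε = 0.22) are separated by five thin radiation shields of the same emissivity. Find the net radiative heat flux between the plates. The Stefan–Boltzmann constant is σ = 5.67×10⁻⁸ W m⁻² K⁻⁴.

Each of the 6 gaps contributes resistance (2/ε − 1) = 2/0.22 − 1 = 8.091; total = 48.55.
q = σ(T₁⁴ − T₂⁴) / 48.55 = 5.67×10⁻⁸ × 2.57×10^12 / 48.55 = 3000 W/m².

q ≈ 3000 W/m²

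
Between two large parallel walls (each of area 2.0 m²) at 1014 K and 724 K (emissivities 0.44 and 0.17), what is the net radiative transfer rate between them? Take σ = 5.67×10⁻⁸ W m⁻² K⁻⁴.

Q ≈ 12400 W

For two large parallel gray plates, q = σ(T₁⁴ − T₂⁴) / (1/ε₁ + 1/ε₂ − 1).
1/ε₁ + 1/ε₂ − 1 = 1/0.44 + 1/0.17 − 1 = 7.155.
T₁⁴ − T₂⁴ = 1.06×10^12 − 2.75×10^11 = 7.82×10^11 K⁴.
q = 5.67×10⁻⁸ × 7.82×10^11 / 7.155 = 6200 W/m².
Q = q·A = 6200 × 2.0 = 12400 W.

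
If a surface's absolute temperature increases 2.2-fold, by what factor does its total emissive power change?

P ∝ T⁴, so the power scales as (2.2)⁴ = 23.4.

factor ≈ 23.4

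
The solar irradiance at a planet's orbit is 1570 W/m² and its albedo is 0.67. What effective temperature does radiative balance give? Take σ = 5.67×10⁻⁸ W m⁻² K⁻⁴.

Power absorbed = (1−a)S·πR²; power emitted = 4πR²σT⁴. Equating and cancelling πR²:
T = ((1−a)S / 4σ)^(1/4) = (518 / (4 × 5.67×10⁻⁸))^(1/4) = (2.28×10^9)^(1/4).
T = 219 K.

T ≈ 219 K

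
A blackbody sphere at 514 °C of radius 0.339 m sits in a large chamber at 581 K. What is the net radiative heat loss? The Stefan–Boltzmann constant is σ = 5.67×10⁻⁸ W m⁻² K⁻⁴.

A = 4πr² = 4π × (0.339)² = 1.44 m².
Convert: 514 °C = 787 K.
Q = σA(T⁴ − T_s⁴). T⁴ − T_s⁴ = (787)⁴ − (581)⁴ = 3.84×10^11 − 1.14×10^11 = 2.70×10^11 K⁴.
Q = 5.67×10⁻⁸ × 1.44 × 2.70×10^11 = 22100 W.

Q ≈ 22100 W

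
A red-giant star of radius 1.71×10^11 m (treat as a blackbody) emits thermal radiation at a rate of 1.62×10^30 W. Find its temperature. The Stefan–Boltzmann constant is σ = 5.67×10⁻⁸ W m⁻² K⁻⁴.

A = 4πr² = 4π × (1.71×10^11)² = 3.67×10^23 m².
From P = σAT⁴, T = (P / σA)^(1/4) = (1.62×10^30 / (5.67×10⁻⁸ × 3.67×10^23))^(1/4).
T = (7.78×10^13)^(1/4) = 2970 K.

T ≈ 2970 K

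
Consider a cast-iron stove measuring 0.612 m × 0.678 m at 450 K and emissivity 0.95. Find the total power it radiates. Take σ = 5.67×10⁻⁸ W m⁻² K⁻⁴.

P ≈ 917 W

A = 0.612 × 0.678 = 0.415 m².
Stefan–Boltzmann: P = εσAT⁴ = 0.95 × 5.67×10⁻⁸ × 0.415 × (450)⁴ = 0.95 × 5.67×10⁻⁸ × 0.415 × 4.10×10^10.
P = 917 W.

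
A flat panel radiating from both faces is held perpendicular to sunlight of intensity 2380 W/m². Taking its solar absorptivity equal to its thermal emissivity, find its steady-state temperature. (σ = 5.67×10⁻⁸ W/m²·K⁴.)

T ≈ 381 K

Absorbed flux αS = emitted flux 2εσT⁴ per unit area; with α = ε this gives T = (S/2σ)^(1/4).
T = (2380 / (2 × 5.67×10⁻⁸))^(1/4) = (2.10×10^10)^(1/4).
T = 381 K.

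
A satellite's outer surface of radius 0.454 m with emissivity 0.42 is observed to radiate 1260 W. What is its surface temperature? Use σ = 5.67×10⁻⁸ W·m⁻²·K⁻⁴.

T ≈ 378 K

A = 4πr² = 4π × (0.454)² = 2.59 m².
From P = εσAT⁴, T = (P / εσA)^(1/4) = (1260 / (0.42 × 5.67×10⁻⁸ × 2.59))^(1/4).
T = (2.04×10^10)^(1/4) = 378 K.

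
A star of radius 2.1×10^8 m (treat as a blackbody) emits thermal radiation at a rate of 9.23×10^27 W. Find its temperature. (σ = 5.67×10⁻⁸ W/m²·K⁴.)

A = 4πr² = 4π × (2.1×10^8)² = 5.54×10^17 m².
From P = σAT⁴, T = (P / σA)^(1/4) = (9.23×10^27 / (5.67×10⁻⁸ × 5.54×10^17))^(1/4).
T = (2.94×10^17)^(1/4) = 23300 K.

T ≈ 23300 K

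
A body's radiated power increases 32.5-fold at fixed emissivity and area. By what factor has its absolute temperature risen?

factor ≈ 2.39

P ∝ T⁴ ⇒ T ∝ P^(1/4), so T scales by (32.5)^(1/4) = 2.39.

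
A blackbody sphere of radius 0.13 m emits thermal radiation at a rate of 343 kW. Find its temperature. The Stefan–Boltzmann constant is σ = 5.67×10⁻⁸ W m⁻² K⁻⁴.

A = 4πr² = 4π × (0.13)² = 0.212 m².
From P = σAT⁴, T = (P / σA)^(1/4) = (3.43×10^5 / (5.67×10⁻⁸ × 0.212))^(1/4).
T = (2.85×10^13)^(1/4) = 2310 K.

T ≈ 2310 K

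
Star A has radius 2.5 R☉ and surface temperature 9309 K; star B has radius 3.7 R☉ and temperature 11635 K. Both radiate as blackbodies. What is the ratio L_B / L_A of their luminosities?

L = 4πR²σT⁴ ∝ R²T⁴, so L_B/L_A = (3.7/2.5)² × (11635/9309)⁴ = 2.19 × 2.44 = 5.35.

L_B/L_A ≈ 5.35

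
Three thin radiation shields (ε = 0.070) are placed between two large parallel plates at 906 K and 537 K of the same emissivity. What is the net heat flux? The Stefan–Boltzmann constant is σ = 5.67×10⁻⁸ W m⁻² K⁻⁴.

Each of the 4 gaps contributes resistance (2/ε − 1) = 2/0.070 − 1 = 27.57; total = 110.3.
q = σ(T₁⁴ − T₂⁴) / 110.3 = 5.67×10⁻⁸ × 5.91×10^11 / 110.3 = 304 W/m².

q ≈ 304 W/m²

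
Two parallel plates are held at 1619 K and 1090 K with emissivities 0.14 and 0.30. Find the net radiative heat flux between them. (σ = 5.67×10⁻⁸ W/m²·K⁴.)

For two large parallel gray plates, q = σ(T₁⁴ − T₂⁴) / (1/ε₁ + 1/ε₂ − 1).
1/ε₁ + 1/ε₂ − 1 = 1/0.14 + 1/0.30 − 1 = 9.476.
T₁⁴ − T₂⁴ = 6.87×10^12 − 1.41×10^12 = 5.46×10^12 K⁴.
q = 5.67×10⁻⁸ × 5.46×10^12 / 9.476 = 32700 W/m².

q ≈ 32700 W/m²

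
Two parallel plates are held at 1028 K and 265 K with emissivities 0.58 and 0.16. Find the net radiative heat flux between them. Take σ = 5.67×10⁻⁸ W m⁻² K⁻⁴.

q ≈ 9040 W/m²

For two large parallel gray plates, q = σ(T₁⁴ − T₂⁴) / (1/ε₁ + 1/ε₂ − 1).
1/ε₁ + 1/ε₂ − 1 = 1/0.58 + 1/0.16 − 1 = 6.974.
T₁⁴ − T₂⁴ = 1.12×10^12 − 4.93×10^9 = 1.11×10^12 K⁴.
q = 5.67×10⁻⁸ × 1.11×10^12 / 6.974 = 9040 W/m².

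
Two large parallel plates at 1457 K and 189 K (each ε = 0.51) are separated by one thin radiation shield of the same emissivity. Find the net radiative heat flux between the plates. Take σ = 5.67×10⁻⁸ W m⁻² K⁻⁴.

q ≈ 43700 W/m²

Each of the 2 gaps contributes resistance (2/ε − 1) = 2/0.51 − 1 = 2.922; total = 5.843.
q = σ(T₁⁴ − T₂⁴) / 5.843 = 5.67×10⁻⁸ × 4.51×10^12 / 5.843 = 43700 W/m².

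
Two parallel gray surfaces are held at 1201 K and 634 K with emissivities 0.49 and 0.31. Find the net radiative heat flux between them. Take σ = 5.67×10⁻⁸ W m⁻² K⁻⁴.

For two large parallel gray plates, q = σ(T₁⁴ − T₂⁴) / (1/ε₁ + 1/ε₂ − 1).
1/ε₁ + 1/ε₂ − 1 = 1/0.49 + 1/0.31 − 1 = 4.267.
T₁⁴ − T₂⁴ = 2.08×10^12 − 1.62×10^11 = 1.92×10^12 K⁴.
q = 5.67×10⁻⁸ × 1.92×10^12 / 4.267 = 25500 W/m².

q ≈ 25500 W/m²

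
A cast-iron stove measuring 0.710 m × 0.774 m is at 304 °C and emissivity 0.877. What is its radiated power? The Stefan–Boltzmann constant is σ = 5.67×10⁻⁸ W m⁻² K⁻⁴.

P ≈ 3030 W

A = 0.710 × 0.774 = 0.550 m².
304 °C = 577 K.
P = εσAT⁴ = 0.877 × 5.67×10⁻⁸ × 0.550 × (577)⁴ = 0.877 × 5.67×10⁻⁸ × 0.550 × 1.11×10^11.
P = 3030 W.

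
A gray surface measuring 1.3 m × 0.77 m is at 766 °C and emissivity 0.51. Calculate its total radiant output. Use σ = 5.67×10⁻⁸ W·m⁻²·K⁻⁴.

A = 1.3 × 0.77 = 1.00 m².
766 °C = 1039 K.
Stefan–Boltzmann: P = εσAT⁴ = 0.51 × 5.67×10⁻⁸ × 1.00 × (1039)⁴ = 0.51 × 5.67×10⁻⁸ × 1.00 × 1.17×10^12.
P = 33700 W.

P ≈ 33700 W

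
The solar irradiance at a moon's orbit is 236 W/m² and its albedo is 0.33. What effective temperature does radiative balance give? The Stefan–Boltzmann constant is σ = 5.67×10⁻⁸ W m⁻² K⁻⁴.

T ≈ 162 K

Power absorbed = (1−a)S·πR²; power emitted = 4πR²σT⁴. Equating and cancelling πR²:
T = ((1−a)S / 4σ)^(1/4) = (158 / (4 × 5.67×10⁻⁸))^(1/4) = (6.97×10^8)^(1/4).
T = 162 K.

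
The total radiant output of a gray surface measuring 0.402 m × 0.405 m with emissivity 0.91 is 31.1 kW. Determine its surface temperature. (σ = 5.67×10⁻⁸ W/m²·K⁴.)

A = 0.402 × 0.405 = 0.163 m².
From P = εσAT⁴, T = (P / εσA)^(1/4) = (31100 / (0.91 × 5.67×10⁻⁸ × 0.163))^(1/4).
T = (3.70×10^12)^(1/4) = 1390 K.

T ≈ 1390 K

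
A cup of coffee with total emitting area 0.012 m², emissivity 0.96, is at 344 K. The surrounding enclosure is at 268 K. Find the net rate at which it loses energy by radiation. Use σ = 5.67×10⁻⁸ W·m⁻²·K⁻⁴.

Q = εσA(T⁴ − T_s⁴). T⁴ − T_s⁴ = (344)⁴ − (268)⁴ = 1.40×10^10 − 5.16×10^9 = 8.84×10^9 K⁴.
Q = 0.96 × 5.67×10⁻⁸ × 0.0120 × 8.84×10^9 = 5.78 W.

Q ≈ 5.78 W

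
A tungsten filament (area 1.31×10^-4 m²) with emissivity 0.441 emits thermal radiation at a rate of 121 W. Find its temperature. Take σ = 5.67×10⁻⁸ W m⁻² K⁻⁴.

T ≈ 2470 K

From P = εσAT⁴, T = (P / εσA)^(1/4) = (121 / (0.441 × 5.67×10⁻⁸ × 1.31×10^-4))^(1/4).
T = (3.69×10^13)^(1/4) = 2470 K.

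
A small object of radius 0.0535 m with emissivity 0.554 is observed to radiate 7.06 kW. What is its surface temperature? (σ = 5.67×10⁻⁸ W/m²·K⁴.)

A = 4πr² = 4π × (0.0535)² = 0.0360 m².
From P = εσAT⁴, T = (P / εσA)^(1/4) = (7060 / (0.554 × 5.67×10⁻⁸ × 0.0360))^(1/4).
T = (6.25×10^12)^(1/4) = 1580 K.

T ≈ 1580 K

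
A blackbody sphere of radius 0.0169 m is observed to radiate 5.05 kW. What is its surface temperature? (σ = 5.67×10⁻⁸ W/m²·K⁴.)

A = 4πr² = 4π × (0.0169)² = 3.59×10^-3 m².
From P = σAT⁴, T = (P / σA)^(1/4) = (5050 / (5.67×10⁻⁸ × 3.59×10^-3))^(1/4).
T = (2.48×10^13)^(1/4) = 2230 K.

T ≈ 2230 K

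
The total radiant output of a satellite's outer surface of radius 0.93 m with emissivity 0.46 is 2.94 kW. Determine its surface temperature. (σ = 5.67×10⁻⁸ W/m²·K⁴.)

A = 4πr² = 4π × (0.93)² = 10.9 m².
From P = εσAT⁴, T = (P / εσA)^(1/4) = (2940 / (0.46 × 5.67×10⁻⁸ × 10.9))^(1/4).
T = (1.04×10^10)^(1/4) = 319 K.

T ≈ 319 K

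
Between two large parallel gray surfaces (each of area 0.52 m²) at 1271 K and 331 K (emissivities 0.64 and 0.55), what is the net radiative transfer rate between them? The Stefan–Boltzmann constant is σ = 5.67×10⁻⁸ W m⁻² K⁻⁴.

For two large parallel gray plates, q = σ(T₁⁴ − T₂⁴) / (1/ε₁ + 1/ε₂ − 1).
1/ε₁ + 1/ε₂ − 1 = 1/0.64 + 1/0.55 − 1 = 2.381.
T₁⁴ − T₂⁴ = 2.61×10^12 − 1.20×10^10 = 2.60×10^12 K⁴.
q = 5.67×10⁻⁸ × 2.60×10^12 / 2.381 = 61900 W/m².
Q = q·A = 61900 × 0.52 = 32200 W.

Q ≈ 32200 W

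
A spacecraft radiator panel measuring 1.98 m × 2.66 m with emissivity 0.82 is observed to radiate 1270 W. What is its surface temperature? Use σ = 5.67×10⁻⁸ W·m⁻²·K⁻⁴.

T ≈ 268 K

A = 1.98 × 2.66 = 5.27 m².
From P = εσAT⁴, T = (P / εσA)^(1/4) = (1270 / (0.82 × 5.67×10⁻⁸ × 5.27))^(1/4).
T = (5.19×10^9)^(1/4) = 268 K.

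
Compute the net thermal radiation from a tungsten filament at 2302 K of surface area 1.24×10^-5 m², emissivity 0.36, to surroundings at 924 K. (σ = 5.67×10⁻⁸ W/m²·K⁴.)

Q = εσA(T⁴ − T_s⁴). T⁴ − T_s⁴ = (2302)⁴ − (924)⁴ = 2.81×10^13 − 7.29×10^11 = 2.74×10^13 K⁴.
Q = 0.36 × 5.67×10⁻⁸ × 1.24×10^-5 × 2.74×10^13 = 6.92 W.

Q ≈ 6.92 W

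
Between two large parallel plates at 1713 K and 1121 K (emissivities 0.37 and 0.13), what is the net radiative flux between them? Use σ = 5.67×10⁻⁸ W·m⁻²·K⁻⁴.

q ≈ 42400 W/m²

For two large parallel gray plates, q = σ(T₁⁴ − T₂⁴) / (1/ε₁ + 1/ε₂ − 1).
1/ε₁ + 1/ε₂ − 1 = 1/0.37 + 1/0.13 − 1 = 9.395.
T₁⁴ − T₂⁴ = 8.61×10^12 − 1.58×10^12 = 7.03×10^12 K⁴.
q = 5.67×10⁻⁸ × 7.03×10^12 / 9.395 = 42400 W/m².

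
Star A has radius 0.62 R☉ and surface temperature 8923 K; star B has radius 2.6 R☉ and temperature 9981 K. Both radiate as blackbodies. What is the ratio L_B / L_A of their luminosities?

L_B/L_A ≈ 27.5

L = 4πR²σT⁴ ∝ R²T⁴, so L_B/L_A = (2.6/0.62)² × (9981/8923)⁴ = 17.6 × 1.57 = 27.5.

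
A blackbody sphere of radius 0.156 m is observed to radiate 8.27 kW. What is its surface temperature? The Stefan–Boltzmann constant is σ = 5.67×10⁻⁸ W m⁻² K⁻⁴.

T ≈ 831 K

A = 4πr² = 4π × (0.156)² = 0.306 m².
From P = σAT⁴, T = (P / σA)^(1/4) = (8270 / (5.67×10⁻⁸ × 0.306))^(1/4).
T = (4.77×10^11)^(1/4) = 831 K.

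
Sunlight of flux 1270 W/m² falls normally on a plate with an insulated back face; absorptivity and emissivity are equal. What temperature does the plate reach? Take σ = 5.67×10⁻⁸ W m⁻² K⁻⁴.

Absorbed flux αS = emitted flux εσT⁴ (one radiating face); with α = ε, T = (S/σ)^(1/4).
T = (1270 / 5.67×10⁻⁸)^(1/4) = (2.24×10^10)^(1/4).
T = 387 K.

T ≈ 387 K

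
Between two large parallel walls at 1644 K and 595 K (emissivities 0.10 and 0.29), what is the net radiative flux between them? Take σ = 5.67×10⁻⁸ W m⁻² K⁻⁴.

q ≈ 32700 W/m²

For two large parallel gray plates, q = σ(T₁⁴ − T₂⁴) / (1/ε₁ + 1/ε₂ − 1).
1/ε₁ + 1/ε₂ − 1 = 1/0.10 + 1/0.29 − 1 = 12.45.
T₁⁴ − T₂⁴ = 7.30×10^12 − 1.25×10^11 = 7.18×10^12 K⁴.
q = 5.67×10⁻⁸ × 7.18×10^12 / 12.45 = 32700 W/m².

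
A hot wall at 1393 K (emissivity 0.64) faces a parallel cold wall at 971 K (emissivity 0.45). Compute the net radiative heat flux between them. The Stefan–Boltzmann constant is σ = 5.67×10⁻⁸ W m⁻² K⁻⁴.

q ≈ 58600 W/m²

For two large parallel gray plates, q = σ(T₁⁴ − T₂⁴) / (1/ε₁ + 1/ε₂ − 1).
1/ε₁ + 1/ε₂ − 1 = 1/0.64 + 1/0.45 − 1 = 2.785.
T₁⁴ − T₂⁴ = 3.77×10^12 − 8.89×10^11 = 2.88×10^12 K⁴.
q = 5.67×10⁻⁸ × 2.88×10^12 / 2.785 = 58600 W/m².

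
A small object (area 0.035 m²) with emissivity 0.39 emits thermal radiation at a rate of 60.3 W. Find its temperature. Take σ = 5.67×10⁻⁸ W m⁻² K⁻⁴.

T ≈ 528 K

From P = εσAT⁴, T = (P / εσA)^(1/4) = (60.3 / (0.39 × 5.67×10⁻⁸ × 0.0350))^(1/4).
T = (7.79×10^10)^(1/4) = 528 K.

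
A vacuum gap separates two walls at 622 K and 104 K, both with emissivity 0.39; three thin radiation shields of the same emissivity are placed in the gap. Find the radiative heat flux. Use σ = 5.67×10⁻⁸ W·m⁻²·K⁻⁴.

q ≈ 514 W/m²

Each of the 4 gaps contributes resistance (2/ε − 1) = 2/0.39 − 1 = 4.128; total = 16.51.
q = σ(T₁⁴ − T₂⁴) / 16.51 = 5.67×10⁻⁸ × 1.50×10^11 / 16.51 = 514 W/m².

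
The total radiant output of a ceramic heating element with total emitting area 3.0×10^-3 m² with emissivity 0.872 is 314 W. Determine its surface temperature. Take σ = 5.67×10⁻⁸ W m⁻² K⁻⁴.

From P = εσAT⁴, T = (P / εσA)^(1/4) = (314 / (0.872 × 5.67×10⁻⁸ × 3.00×10^-3))^(1/4).
T = (2.12×10^12)^(1/4) = 1210 K.

T ≈ 1210 K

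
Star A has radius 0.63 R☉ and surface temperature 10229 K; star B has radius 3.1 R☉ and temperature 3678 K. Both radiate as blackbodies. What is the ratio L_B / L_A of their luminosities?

L_B/L_A ≈ 0.405

L = 4πR²σT⁴ ∝ R²T⁴, so L_B/L_A = (3.1/0.63)² × (3678/10229)⁴ = 24.2 × 0.0167 = 0.405.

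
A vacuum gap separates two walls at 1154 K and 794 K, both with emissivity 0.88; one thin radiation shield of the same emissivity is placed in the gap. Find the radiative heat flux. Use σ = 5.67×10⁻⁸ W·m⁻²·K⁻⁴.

Each of the 2 gaps contributes resistance (2/ε − 1) = 2/0.88 − 1 = 1.273; total = 2.545.
q = σ(T₁⁴ − T₂⁴) / 2.545 = 5.67×10⁻⁸ × 1.38×10^12 / 2.545 = 30700 W/m².

q ≈ 30700 W/m²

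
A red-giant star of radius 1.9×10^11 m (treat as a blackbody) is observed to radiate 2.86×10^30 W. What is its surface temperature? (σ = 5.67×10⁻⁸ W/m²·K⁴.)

A = 4πr² = 4π × (1.9×10^11)² = 4.54×10^23 m².
From P = σAT⁴, T = (P / σA)^(1/4) = (2.86×10^30 / (5.67×10⁻⁸ × 4.54×10^23))^(1/4).
T = (1.11×10^14)^(1/4) = 3250 K.

T ≈ 3250 K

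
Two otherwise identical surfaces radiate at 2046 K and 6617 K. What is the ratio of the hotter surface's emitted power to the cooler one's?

ratio ≈ 109

P ∝ T⁴, so the ratio is (6617/2046)⁴ = (3.234)⁴ = 109.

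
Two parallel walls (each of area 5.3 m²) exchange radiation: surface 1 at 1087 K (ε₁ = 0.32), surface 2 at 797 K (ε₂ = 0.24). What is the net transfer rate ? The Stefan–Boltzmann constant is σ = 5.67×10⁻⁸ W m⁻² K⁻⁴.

Q ≈ 47400 W

For two large parallel gray plates, q = σ(T₁⁴ − T₂⁴) / (1/ε₁ + 1/ε₂ − 1).
1/ε₁ + 1/ε₂ − 1 = 1/0.32 + 1/0.24 − 1 = 6.292.
T₁⁴ − T₂⁴ = 1.40×10^12 − 4.03×10^11 = 9.93×10^11 K⁴.
q = 5.67×10⁻⁸ × 9.93×10^11 / 6.292 = 8950 W/m².
Q = q·A = 8950 × 5.3 = 47400 W.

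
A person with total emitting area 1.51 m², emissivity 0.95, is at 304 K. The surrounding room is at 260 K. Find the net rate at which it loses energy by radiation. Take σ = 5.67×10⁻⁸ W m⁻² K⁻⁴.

Q = εσA(T⁴ − T_s⁴). T⁴ − T_s⁴ = (304)⁴ − (260)⁴ = 8.54×10^9 − 4.57×10^9 = 3.97×10^9 K⁴.
Q = 0.95 × 5.67×10⁻⁸ × 1.51 × 3.97×10^9 = 323 W.

Q ≈ 323 W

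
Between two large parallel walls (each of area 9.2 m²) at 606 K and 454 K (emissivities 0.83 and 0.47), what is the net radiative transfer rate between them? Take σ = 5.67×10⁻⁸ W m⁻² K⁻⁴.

For two large parallel gray plates, q = σ(T₁⁴ − T₂⁴) / (1/ε₁ + 1/ε₂ − 1).
1/ε₁ + 1/ε₂ − 1 = 1/0.83 + 1/0.47 − 1 = 2.332.
T₁⁴ − T₂⁴ = 1.35×10^11 − 4.25×10^10 = 9.24×10^10 K⁴.
q = 5.67×10⁻⁸ × 9.24×10^10 / 2.332 = 2250 W/m².
Q = q·A = 2250 × 9.2 = 20700 W.

Q ≈ 20700 W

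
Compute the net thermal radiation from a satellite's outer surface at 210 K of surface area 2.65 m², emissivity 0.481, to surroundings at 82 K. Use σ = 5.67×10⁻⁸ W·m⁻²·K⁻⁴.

Q = εσA(T⁴ − T_s⁴). T⁴ − T_s⁴ = (210)⁴ − (82)⁴ = 1.94×10^9 − 4.52×10^7 = 1.90×10^9 K⁴.
Q = 0.481 × 5.67×10⁻⁸ × 2.65 × 1.90×10^9 = 137 W.

Q ≈ 137 W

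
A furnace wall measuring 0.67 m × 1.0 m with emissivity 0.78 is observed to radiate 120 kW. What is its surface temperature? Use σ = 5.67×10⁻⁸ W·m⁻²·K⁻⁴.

A = 0.67 × 1.0 = 0.670 m².
From P = εσAT⁴, T = (P / εσA)^(1/4) = (1.20×10^5 / (0.78 × 5.67×10⁻⁸ × 0.670))^(1/4).
T = (4.05×10^12)^(1/4) = 1420 K.

T ≈ 1420 K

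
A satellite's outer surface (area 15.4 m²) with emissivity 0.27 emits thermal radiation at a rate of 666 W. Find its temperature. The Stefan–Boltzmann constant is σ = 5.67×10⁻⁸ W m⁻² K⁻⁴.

From P = εσAT⁴, T = (P / εσA)^(1/4) = (666 / (0.27 × 5.67×10⁻⁸ × 15.4))^(1/4).
T = (2.82×10^9)^(1/4) = 231 K.

T ≈ 231 K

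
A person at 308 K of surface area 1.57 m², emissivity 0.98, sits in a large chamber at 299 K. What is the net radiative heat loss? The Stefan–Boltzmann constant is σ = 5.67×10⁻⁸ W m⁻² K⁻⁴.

Q = εσA(T⁴ − T_s⁴). T⁴ − T_s⁴ = (308)⁴ − (299)⁴ = 9.00×10^9 − 7.99×10^9 = 1.01×10^9 K⁴.
Q = 0.98 × 5.67×10⁻⁸ × 1.57 × 1.01×10^9 = 87.8 W.

Q ≈ 87.8 W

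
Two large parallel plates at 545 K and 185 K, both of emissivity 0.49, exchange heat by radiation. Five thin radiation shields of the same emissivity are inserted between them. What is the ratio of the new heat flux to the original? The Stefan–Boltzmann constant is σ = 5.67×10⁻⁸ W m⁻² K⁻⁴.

With N identical shields there are N+1 = 6 gaps in series, each with the same radiative resistance, so the flux falls to 1/(N+1) of its unshielded value.

ratio ≈ 0.167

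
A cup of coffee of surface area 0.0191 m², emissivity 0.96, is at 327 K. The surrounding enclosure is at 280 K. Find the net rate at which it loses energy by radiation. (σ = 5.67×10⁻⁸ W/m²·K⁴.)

Q = εσA(T⁴ − T_s⁴). T⁴ − T_s⁴ = (327)⁴ − (280)⁴ = 1.14×10^10 − 6.15×10^9 = 5.29×10^9 K⁴.
Q = 0.96 × 5.67×10⁻⁸ × 0.0191 × 5.29×10^9 = 5.50 W.

Q ≈ 5.50 W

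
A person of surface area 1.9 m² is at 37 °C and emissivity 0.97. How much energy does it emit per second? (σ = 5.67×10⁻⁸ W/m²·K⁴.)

37 °C = 310 K.
Stefan–Boltzmann: P = εσAT⁴ = 0.97 × 5.67×10⁻⁸ × 1.90 × (310)⁴ = 0.97 × 5.67×10⁻⁸ × 1.90 × 9.24×10^9.
P = 965 W.

P ≈ 965 W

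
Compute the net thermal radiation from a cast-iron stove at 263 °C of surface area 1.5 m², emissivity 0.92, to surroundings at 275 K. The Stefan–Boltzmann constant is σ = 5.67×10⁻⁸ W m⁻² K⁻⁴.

Convert: 263 °C = 536 K.
Q = εσA(T⁴ − T_s⁴). T⁴ − T_s⁴ = (536)⁴ − (275)⁴ = 8.25×10^10 − 5.72×10^9 = 7.68×10^10 K⁴.
Q = 0.92 × 5.67×10⁻⁸ × 1.50 × 7.68×10^10 = 6010 W.

Q ≈ 6010 W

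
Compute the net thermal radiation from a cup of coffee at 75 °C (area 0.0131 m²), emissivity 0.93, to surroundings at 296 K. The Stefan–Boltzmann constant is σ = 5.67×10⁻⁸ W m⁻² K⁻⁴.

Convert: 75 °C = 348 K.
Q = εσA(T⁴ − T_s⁴). T⁴ − T_s⁴ = (348)⁴ − (296)⁴ = 1.47×10^10 − 7.68×10^9 = 6.99×10^9 K⁴.
Q = 0.93 × 5.67×10⁻⁸ × 0.0131 × 6.99×10^9 = 4.83 W.

Q ≈ 4.83 W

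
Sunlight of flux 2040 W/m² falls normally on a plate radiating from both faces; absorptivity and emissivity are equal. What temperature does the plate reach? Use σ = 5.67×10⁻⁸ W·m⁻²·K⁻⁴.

T ≈ 366 K

Absorbed flux αS = emitted flux 2εσT⁴ per unit area; with α = ε this gives T = (S/2σ)^(1/4).
T = (2040 / (2 × 5.67×10⁻⁸))^(1/4) = (1.80×10^10)^(1/4).
T = 366 K.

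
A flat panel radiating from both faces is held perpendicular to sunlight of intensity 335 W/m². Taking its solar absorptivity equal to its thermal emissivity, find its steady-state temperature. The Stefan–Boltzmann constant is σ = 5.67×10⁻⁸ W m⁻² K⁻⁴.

Absorbed flux αS = emitted flux 2εσT⁴ per unit area; with α = ε this gives T = (S/2σ)^(1/4).
T = (335 / (2 × 5.67×10⁻⁸))^(1/4) = (2.95×10^9)^(1/4).
T = 233 K.

T ≈ 233 K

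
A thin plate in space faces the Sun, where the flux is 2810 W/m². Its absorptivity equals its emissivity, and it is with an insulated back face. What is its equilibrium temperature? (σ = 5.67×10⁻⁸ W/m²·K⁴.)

Absorbed flux αS = emitted flux εσT⁴ (one radiating face); with α = ε, T = (S/σ)^(1/4).
T = (2810 / 5.67×10⁻⁸)^(1/4) = (4.96×10^10)^(1/4).
T = 472 K.

T ≈ 472 K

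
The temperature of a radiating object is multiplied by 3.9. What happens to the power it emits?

P ∝ T⁴, so the power scales as (3.9)⁴ = 231.

factor ≈ 231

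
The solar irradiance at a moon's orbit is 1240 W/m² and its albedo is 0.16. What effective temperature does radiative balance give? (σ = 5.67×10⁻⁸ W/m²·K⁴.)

T ≈ 260 K

Power absorbed = (1−a)S·πR²; power emitted = 4πR²σT⁴. Equating and cancelling πR²:
T = ((1−a)S / 4σ)^(1/4) = (1040 / (4 × 5.67×10⁻⁸))^(1/4) = (4.59×10^9)^(1/4).
T = 260 K.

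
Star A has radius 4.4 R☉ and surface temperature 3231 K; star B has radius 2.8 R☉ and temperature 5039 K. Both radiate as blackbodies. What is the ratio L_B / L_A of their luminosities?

L = 4πR²σT⁴ ∝ R²T⁴, so L_B/L_A = (2.8/4.4)² × (5039/3231)⁴ = 0.405 × 5.92 = 2.40.

L_B/L_A ≈ 2.40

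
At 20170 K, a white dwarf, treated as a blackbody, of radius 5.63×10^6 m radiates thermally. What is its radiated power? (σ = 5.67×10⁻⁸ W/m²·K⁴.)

P ≈ 3.74×10^24 W

A = 4πr² = 4π × (5.63×10^6)² = 3.98×10^14 m².
P = σAT⁴ = 5.67×10⁻⁸ × 3.98×10^14 × (20170)⁴ = 5.67×10⁻⁸ × 3.98×10^14 × 1.66×10^17.
P = 3.74×10^24 W.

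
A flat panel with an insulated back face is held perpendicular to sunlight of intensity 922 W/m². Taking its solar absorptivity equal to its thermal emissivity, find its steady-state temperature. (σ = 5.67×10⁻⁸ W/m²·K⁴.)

Absorbed flux αS = emitted flux εσT⁴ (one radiating face); with α = ε, T = (S/σ)^(1/4).
T = (922 / 5.67×10⁻⁸)^(1/4) = (1.63×10^10)^(1/4).
T = 357 K.

T ≈ 357 K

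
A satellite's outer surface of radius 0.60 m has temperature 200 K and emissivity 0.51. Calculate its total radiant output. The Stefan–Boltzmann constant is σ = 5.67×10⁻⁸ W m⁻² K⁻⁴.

P ≈ 209 W

A = 4πr² = 4π × (0.60)² = 4.52 m².
P = εσAT⁴ = 0.51 × 5.67×10⁻⁸ × 4.52 × (200)⁴ = 0.51 × 5.67×10⁻⁸ × 4.52 × 1.60×10^9.
P = 209 W.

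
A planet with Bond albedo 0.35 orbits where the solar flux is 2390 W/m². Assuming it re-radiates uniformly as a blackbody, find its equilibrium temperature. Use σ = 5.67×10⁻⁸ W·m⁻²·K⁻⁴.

T ≈ 288 K

Power absorbed = (1−a)S·πR²; power emitted = 4πR²σT⁴. Equating and cancelling πR²:
T = ((1−a)S / 4σ)^(1/4) = (1550 / (4 × 5.67×10⁻⁸))^(1/4) = (6.85×10^9)^(1/4).
T = 288 K.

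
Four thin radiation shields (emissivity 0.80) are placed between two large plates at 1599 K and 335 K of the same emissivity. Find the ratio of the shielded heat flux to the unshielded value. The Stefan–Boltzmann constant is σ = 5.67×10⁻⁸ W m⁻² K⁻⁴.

ratio ≈ 0.200

With N identical shields there are N+1 = 5 gaps in series, each with the same radiative resistance, so the flux falls to 1/(N+1) of its unshielded value.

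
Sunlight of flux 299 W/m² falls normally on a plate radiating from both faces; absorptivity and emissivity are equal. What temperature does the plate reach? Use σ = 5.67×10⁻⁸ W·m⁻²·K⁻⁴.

Absorbed flux αS = emitted flux 2εσT⁴ per unit area; with α = ε this gives T = (S/2σ)^(1/4).
T = (299 / (2 × 5.67×10⁻⁸))^(1/4) = (2.64×10^9)^(1/4).
T = 227 K.

T ≈ 227 K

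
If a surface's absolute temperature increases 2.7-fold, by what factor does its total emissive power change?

factor ≈ 53.1

P ∝ T⁴, so the power scales as (2.7)⁴ = 53.1.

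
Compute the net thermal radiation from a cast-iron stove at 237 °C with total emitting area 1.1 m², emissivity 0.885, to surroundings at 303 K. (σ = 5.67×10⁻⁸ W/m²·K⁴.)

Q ≈ 3270 W

Convert: 237 °C = 510 K.
Q = εσA(T⁴ − T_s⁴). T⁴ − T_s⁴ = (510)⁴ − (303)⁴ = 6.77×10^10 − 8.43×10^9 = 5.92×10^10 K⁴.
Q = 0.885 × 5.67×10⁻⁸ × 1.10 × 5.92×10^10 = 3270 W.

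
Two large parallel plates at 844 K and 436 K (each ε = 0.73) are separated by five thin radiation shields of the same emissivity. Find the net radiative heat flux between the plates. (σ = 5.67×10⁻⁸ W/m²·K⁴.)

Each of the 6 gaps contributes resistance (2/ε − 1) = 2/0.73 − 1 = 1.740; total = 10.44.
q = σ(T₁⁴ − T₂⁴) / 10.44 = 5.67×10⁻⁸ × 4.71×10^11 / 10.44 = 2560 W/m².

q ≈ 2560 W/m²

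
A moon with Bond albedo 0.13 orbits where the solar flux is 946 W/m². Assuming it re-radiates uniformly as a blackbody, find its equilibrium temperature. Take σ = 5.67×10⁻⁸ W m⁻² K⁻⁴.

Power absorbed = (1−a)S·πR²; power emitted = 4πR²σT⁴. Equating and cancelling πR²:
T = ((1−a)S / 4σ)^(1/4) = (823 / (4 × 5.67×10⁻⁸))^(1/4) = (3.63×10^9)^(1/4).
T = 245 K.

T ≈ 245 K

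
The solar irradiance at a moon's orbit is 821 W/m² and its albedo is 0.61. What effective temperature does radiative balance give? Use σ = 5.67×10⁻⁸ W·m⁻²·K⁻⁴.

Power absorbed = (1−a)S·πR²; power emitted = 4πR²σT⁴. Equating and cancelling πR²:
T = ((1−a)S / 4σ)^(1/4) = (320 / (4 × 5.67×10⁻⁸))^(1/4) = (1.41×10^9)^(1/4).
T = 194 K.

T ≈ 194 K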